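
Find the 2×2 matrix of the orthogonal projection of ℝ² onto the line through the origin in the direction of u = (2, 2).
[[1/2, 1/2], [1/2, 1/2]]

The orthogonal projection onto the line spanned by a nonzero vector u = (a, b) has matrix P = (u uᵀ) / (uᵀ u) = (1/(a² + b²)) · [[a², ab], [ab, b²]].
Here u = (2, 2), so a² + b² = 4 + 4 = 8.
P = (1/8) · [[4, 4], [4, 4]] = [[1/2, 1/2], [1/2, 1/2]].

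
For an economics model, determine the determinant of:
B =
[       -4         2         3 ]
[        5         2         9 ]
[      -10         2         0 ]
det(B) = -18

Expand along row 0 (cofactor expansion): det(B) = a*(e*i - f*h) - b*(d*i - f*g) + c*(d*h - e*g), where the 3×3 is [[a, b, c], [d, e, f], [g, h, i]].
Minor M_00 = (2)*(0) - (9)*(2) = 0 - 18 = -18.
Minor M_01 = (5)*(0) - (9)*(-10) = 0 + 90 = 90.
Minor M_02 = (5)*(2) - (2)*(-10) = 10 + 20 = 30.
det(B) = (-4)*(-18) - (2)*(90) + (3)*(30) = 72 - 180 + 90 = -18.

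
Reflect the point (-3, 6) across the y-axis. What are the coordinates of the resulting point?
(3, 6)

Reflection across y-axis: (-3, 6) → (3, 6)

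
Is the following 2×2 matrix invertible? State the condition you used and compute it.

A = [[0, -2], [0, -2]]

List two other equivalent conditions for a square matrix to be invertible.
No, not invertible; det(A) = 0 (two rows are equal, so the rows are linearly dependent). Equivalent conditions (failing for this A): rank(A) < 2; Ax = 0 has non-trivial solutions; 0 is an eigenvalue; the columns are linearly dependent.

To check invertibility, compute det(A).
In this matrix, row 0 and the last row are identical, so one row is a scalar multiple of another and the rows are linearly dependent.
A matrix with linearly dependent rows has det = 0 and is not invertible.
Equivalent failed conditions:
- rank(A) < 2.
- Ax = 0 has non-trivial solutions.
- 0 is an eigenvalue.
- The columns are linearly dependent.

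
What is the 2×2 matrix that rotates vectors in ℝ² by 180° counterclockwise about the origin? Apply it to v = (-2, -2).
R = [[-1, 0], [0, -1]]; R·v = (2, 2)

A counterclockwise rotation by angle θ in ℝ² has matrix R(θ) = [[cos θ, -sin θ], [sin θ, cos θ]].
For θ = 180°: cos θ = -1, sin θ = 0.
R(180°) = [[-1, 0], [0, -1]].
R·v = [-1·-2 + (0)·-2, 0·-2 + -1·-2] = (2, 2).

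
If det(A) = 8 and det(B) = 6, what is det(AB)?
48

Use the multiplicative property of determinants: det(AB) = det(A)*det(B).
det(AB) = (8)*(6) = 48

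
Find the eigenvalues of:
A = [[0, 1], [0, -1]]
λ = -1, 0

Solve det(A - λI) = 0. For a 2×2 matrix this is λ² - (trace)λ + det = 0.
trace(A) = 0 - 1 = -1.
det(A) = (0)*(-1) - (1)*(0) = 0 - 0 = 0.
Characteristic equation: λ² - (-1)λ + (0) = 0.
Discriminant: (-1)² - 4*(0) = 1 - 0 = 1.
Roots: λ = (-1 ± √1) / 2 = -1, 0.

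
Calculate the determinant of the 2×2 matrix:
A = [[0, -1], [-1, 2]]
-1

For A = [[a, b], [c, d]], det(A) = a*d - b*c.
det(A) = (0)*(2) - (-1)*(-1) = 0 - 1 = -1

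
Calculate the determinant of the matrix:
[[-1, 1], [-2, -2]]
4

For a 2×2 matrix [[a, b], [c, d]], det = ad - bc
det = (-1)(-2) - (1)(-2) = 2 - -2 = 4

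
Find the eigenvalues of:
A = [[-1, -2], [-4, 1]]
λ = -3, 3

Solve det(A - λI) = 0. For a 2×2 matrix this is λ² - (trace)λ + det = 0.
trace(A) = -1 + 1 = 0.
det(A) = (-1)*(1) - (-2)*(-4) = -1 - 8 = -9.
Characteristic equation: λ² - (0)λ + (-9) = 0.
Discriminant: (0)² - 4*(-9) = 0 + 36 = 36.
Roots: λ = (0 ± √36) / 2 = -3, 3.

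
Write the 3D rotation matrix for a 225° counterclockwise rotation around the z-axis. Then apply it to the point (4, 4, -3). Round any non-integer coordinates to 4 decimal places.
R = [[-√2/2, √2/2, 0], [-√2/2, -√2/2, 0], [0, 0, 1]]; R·(4, 4, -3) = (0.0000, -5.6569, -3.0000)

Rotation matrix for 225° around z-axis:
cos(225°) = -√2/2, sin(225°) = -√2/2
R = [[-√2/2, √2/2, 0], [-√2/2, -√2/2, 0], [0, 0, 1]]
Apply to (4, 4, -3): R·[4, 4, -3]ᵀ = (0.0000, -5.6569, -3.0000)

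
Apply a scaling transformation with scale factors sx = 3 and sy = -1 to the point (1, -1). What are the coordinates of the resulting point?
(3, 1)

Scaling matrix:
[[3, 0], [0, -1]]
Result: (1 × 3, -1 × -1) = (3, 1)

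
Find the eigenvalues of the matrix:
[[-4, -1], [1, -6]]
λ = -5 and λ = -5

Characteristic equation: det(A - λI) = 0
λ² - (trace)λ + (det) = 0
λ² - (-10)λ + (25) = 0
λ² + 10λ + 25 = 0
Solving: λ = -5, -5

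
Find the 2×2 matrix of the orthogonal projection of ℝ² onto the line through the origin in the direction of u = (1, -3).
[[1/10, -3/10], [-3/10, 9/10]]

The orthogonal projection onto the line spanned by a nonzero vector u = (a, b) has matrix P = (u uᵀ) / (uᵀ u) = (1/(a² + b²)) · [[a², ab], [ab, b²]].
Here u = (1, -3), so a² + b² = 1 + 9 = 10.
P = (1/10) · [[1, -3], [-3, 9]] = [[1/10, -3/10], [-3/10, 9/10]].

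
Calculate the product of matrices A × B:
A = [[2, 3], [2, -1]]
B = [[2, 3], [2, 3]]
[[10, 15], [2, 3]]

Matrix multiplication:
C[0][0] = 2×2 + 3×2 = 10
C[0][1] = 2×3 + 3×3 = 15
C[1][0] = 2×2 + -1×2 = 2
C[1][1] = 2×3 + -1×3 = 3
Result: [[10, 15], [2, 3]]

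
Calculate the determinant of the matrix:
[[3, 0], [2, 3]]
9

For a 2×2 matrix [[a, b], [c, d]], det = ad - bc
det = (3)(3) - (0)(2) = 9 - 0 = 9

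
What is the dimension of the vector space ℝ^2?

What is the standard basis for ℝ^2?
Dimension = 2; standard basis = {e_1, e_2}

ℝ^2 is the space of 2-tuples of real numbers; its dimension is 2.
The standard basis consists of 2 vectors: e_1, e_2, where e_i is the vector with 1 in position i and 0 elsewhere.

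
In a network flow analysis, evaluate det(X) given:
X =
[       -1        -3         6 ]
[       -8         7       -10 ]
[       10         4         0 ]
det(X) = -352

Expand along row 0 (cofactor expansion): det(X) = a*(e*i - f*h) - b*(d*i - f*g) + c*(d*h - e*g), where the 3×3 is [[a, b, c], [d, e, f], [g, h, i]].
Minor M_00 = (7)*(0) - (-10)*(4) = 0 + 40 = 40.
Minor M_01 = (-8)*(0) - (-10)*(10) = 0 + 100 = 100.
Minor M_02 = (-8)*(4) - (7)*(10) = -32 - 70 = -102.
det(X) = (-1)*(40) - (-3)*(100) + (6)*(-102) = -40 + 300 - 612 = -352.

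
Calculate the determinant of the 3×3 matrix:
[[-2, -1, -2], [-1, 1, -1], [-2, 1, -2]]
0

Expansion along first row:
det = -2·det([[1,-1],[1,-2]]) - -1·det([[-1,-1],[-2,-2]]) + -2·det([[-1,1],[-2,1]])
    = -2·(1·-2 - -1·1) - -1·(-1·-2 - -1·-2) + -2·(-1·1 - 1·-2)
    = -2·-1 - -1·0 + -2·1
    = 2 + 0 + -2 = 0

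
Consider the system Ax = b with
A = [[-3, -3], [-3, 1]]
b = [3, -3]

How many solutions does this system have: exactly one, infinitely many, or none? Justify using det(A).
Exactly one solution

Compute det(A) = (-3)*(1) - (-3)*(-3) = -12.
Because det(A) ≠ 0, A is invertible and Ax = b has a unique solution for every b (here x = A⁻¹ b).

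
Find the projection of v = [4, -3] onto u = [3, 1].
[27/10, 9/10]

The projection of v onto u is proj_u(v) = ((v·u) / (u·u)) · u.
v·u = (4)*(3) + (-3)*(1) = 9.
u·u = (3)*(3) + (1)*(1) = 10.
coefficient = 9 / 10 = 9/10.
proj_u(v) = 9/10 · [3, 1] = [27/10, 9/10].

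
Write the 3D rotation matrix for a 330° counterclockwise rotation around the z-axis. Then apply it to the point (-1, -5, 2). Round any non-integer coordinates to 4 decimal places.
R = [[√3/2, 1/2, 0], [-1/2, √3/2, 0], [0, 0, 1]]; R·(-1, -5, 2) = (-3.3660, -3.8301, 2.0000)

Rotation matrix for 330° around z-axis:
cos(330°) = √3/2, sin(330°) = -1/2
R = [[√3/2, 1/2, 0], [-1/2, √3/2, 0], [0, 0, 1]]
Apply to (-1, -5, 2): R·[-1, -5, 2]ᵀ = (-3.3660, -3.8301, 2.0000)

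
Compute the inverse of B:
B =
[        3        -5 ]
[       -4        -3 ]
det(B) = -29
B⁻¹ =
[     3/29     -5/29 ]
[    -4/29     -3/29 ]

For a 2×2 matrix B = [[a, b], [c, d]] with det(B) ≠ 0, B⁻¹ = (1/det(B)) * [[d, -b], [-c, a]].
det(B) = (3)*(-3) - (-5)*(-4) = -9 - 20 = -29.
B⁻¹ = (1/-29) * [[-3, 5], [4, 3]].
Dividing each entry by -29 and reducing:
B⁻¹ =
[     3/29     -5/29 ]
[    -4/29     -3/29 ]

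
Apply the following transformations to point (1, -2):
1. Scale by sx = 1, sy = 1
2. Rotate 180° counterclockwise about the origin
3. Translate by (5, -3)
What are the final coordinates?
(4, -1)

Step 1: Scale → (1, -2)
Step 2: Rotate 180° → (-1, 2)
Step 3: Translate → (4, -1)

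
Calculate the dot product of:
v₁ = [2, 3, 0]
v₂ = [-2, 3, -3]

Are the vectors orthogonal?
5, No

The dot product is the sum of products of corresponding components.
v₁·v₂ = (2)*(-2) + (3)*(3) + (0)*(-3) = -4 + 9 + 0 = 5.
Two vectors are orthogonal iff their dot product is 0; here the dot product is 5, so the vectors are not orthogonal.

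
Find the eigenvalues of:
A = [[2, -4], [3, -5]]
λ = -2, -1

Solve det(A - λI) = 0. For a 2×2 matrix this is λ² - (trace)λ + det = 0.
trace(A) = 2 - 5 = -3.
det(A) = (2)*(-5) - (-4)*(3) = -10 + 12 = 2.
Characteristic equation: λ² - (-3)λ + (2) = 0.
Discriminant: (-3)² - 4*(2) = 9 - 8 = 1.
Roots: λ = (-3 ± √1) / 2 = -2, -1.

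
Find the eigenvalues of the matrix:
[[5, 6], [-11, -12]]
λ = -6 and λ = -1

Characteristic equation: det(A - λI) = 0
λ² - (trace)λ + (det) = 0
λ² - (-7)λ + (6) = 0
λ² + 7λ + 6 = 0
Solving: λ = -6, -1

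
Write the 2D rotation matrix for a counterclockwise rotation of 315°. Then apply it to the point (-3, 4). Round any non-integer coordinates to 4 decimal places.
R = [[√2/2, √2/2], [-√2/2, √2/2]]; R·(-3, 4) = (0.7071, 4.9497)

Rotation matrix formula: R(θ) = [[cos θ, -sin θ], [sin θ, cos θ]]
For θ = 315°:
cos(315°) = √2/2
sin(315°) = -√2/2
R = [[√2/2, √2/2], [-√2/2, √2/2]]
Apply to (-3, 4): [√2/2·-3 + (√2/2)·4, -√2/2·-3 + √2/2·4] = (0.7071, 4.9497)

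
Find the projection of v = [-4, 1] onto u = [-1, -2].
[-2/5, -4/5]

The projection of v onto u is proj_u(v) = ((v·u) / (u·u)) · u.
v·u = (-4)*(-1) + (1)*(-2) = 2.
u·u = (-1)*(-1) + (-2)*(-2) = 5.
coefficient = 2 / 5 = 2/5.
proj_u(v) = 2/5 · [-1, -2] = [-2/5, -4/5].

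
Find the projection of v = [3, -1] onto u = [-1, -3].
[0, 0]

The projection of v onto u is proj_u(v) = ((v·u) / (u·u)) · u.
v·u = (3)*(-1) + (-1)*(-3) = 0.
u·u = (-1)*(-1) + (-3)*(-3) = 10.
coefficient = 0 / 10 = 0.
proj_u(v) = 0 · [-1, -3] = [0, 0].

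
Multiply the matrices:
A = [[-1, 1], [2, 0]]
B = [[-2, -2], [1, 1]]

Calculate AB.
[[3, 3], [-4, -4]]

Each entry (i,j) of AB = sum over k of A[i][k]*B[k][j].
(AB)[0][0] = (-1)*(-2) + (1)*(1) = 3
(AB)[0][1] = (-1)*(-2) + (1)*(1) = 3
(AB)[1][0] = (2)*(-2) + (0)*(1) = -4
(AB)[1][1] = (2)*(-2) + (0)*(1) = -4
AB = [[3, 3], [-4, -4]]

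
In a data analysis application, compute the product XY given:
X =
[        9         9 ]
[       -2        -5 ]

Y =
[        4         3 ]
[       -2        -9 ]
XY =
[       18       -54 ]
[        2        39 ]

Matrix multiplication: (XY)[i][j] = sum over k of X[i][k] * Y[k][j].
  (XY)[0][0] = (9)*(4) + (9)*(-2) = 18
  (XY)[0][1] = (9)*(3) + (9)*(-9) = -54
  (XY)[1][0] = (-2)*(4) + (-5)*(-2) = 2
  (XY)[1][1] = (-2)*(3) + (-5)*(-9) = 39
XY =
[       18       -54 ]
[        2        39 ]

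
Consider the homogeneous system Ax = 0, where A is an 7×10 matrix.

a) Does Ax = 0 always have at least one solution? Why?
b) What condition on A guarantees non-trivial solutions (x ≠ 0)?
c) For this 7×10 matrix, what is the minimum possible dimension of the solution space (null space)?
a) Yes, x = 0 is always a solution. b) When A has linearly dependent columns (rank < n). c) Minimum nullity = 3.

a) x = 0 satisfies A·0 = 0, so the zero vector is always a solution.
b) Non-trivial solutions exist iff the columns of A are linearly dependent, equivalently rank(A) < n (the number of columns).
c) By rank-nullity, rank(A) + nullity(A) = n = 10. Since A has only 7 rows, rank(A) ≤ 7, so nullity(A) ≥ 10 - 7 = 3.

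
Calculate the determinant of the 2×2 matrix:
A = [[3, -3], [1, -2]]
-3

For A = [[a, b], [c, d]], det(A) = a*d - b*c.
det(A) = (3)*(-2) - (-3)*(1) = -6 - -3 = -3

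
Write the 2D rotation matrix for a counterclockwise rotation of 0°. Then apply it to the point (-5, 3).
R = [[1, 0], [0, 1]]; R·(-5, 3) = (-5, 3)

Rotation matrix formula: R(θ) = [[cos θ, -sin θ], [sin θ, cos θ]]
For θ = 0°:
cos(0°) = 1
sin(0°) = 0
R = [[1, 0], [0, 1]]
Apply to (-5, 3): [1·-5 + (0)·3, 0·-5 + 1·3] = (-5, 3)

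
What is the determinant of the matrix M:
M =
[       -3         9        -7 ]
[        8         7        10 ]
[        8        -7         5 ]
det(M) = 829

Expand along row 0 (cofactor expansion): det(M) = a*(e*i - f*h) - b*(d*i - f*g) + c*(d*h - e*g), where the 3×3 is [[a, b, c], [d, e, f], [g, h, i]].
Minor M_00 = (7)*(5) - (10)*(-7) = 35 + 70 = 105.
Minor M_01 = (8)*(5) - (10)*(8) = 40 - 80 = -40.
Minor M_02 = (8)*(-7) - (7)*(8) = -56 - 56 = -112.
det(M) = (-3)*(105) - (9)*(-40) + (-7)*(-112) = -315 + 360 + 784 = 829.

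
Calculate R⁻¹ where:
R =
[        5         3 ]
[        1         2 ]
det(R) = 7
R⁻¹ =
[      2/7      -3/7 ]
[     -1/7       5/7 ]

For a 2×2 matrix R = [[a, b], [c, d]] with det(R) ≠ 0, R⁻¹ = (1/det(R)) * [[d, -b], [-c, a]].
det(R) = (5)*(2) - (3)*(1) = 10 - 3 = 7.
R⁻¹ = (1/7) * [[2, -3], [-1, 5]].
Dividing each entry by 7 and reducing:
R⁻¹ =
[      2/7      -3/7 ]
[     -1/7       5/7 ]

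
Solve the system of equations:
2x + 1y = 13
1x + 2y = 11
x = 5, y = 3

Use elimination (row reduction):
Equation 1: 2x + 1y = 13.
Equation 2: 1x + 2y = 11.
Multiply Eq1 by 1 and Eq2 by 2: 2x + 1y = 13;  2x + 4y = 22.
Subtract: (3)y = 9, so y = 3.
Back-substitute into Eq1: 2x + 1*(3) = 13, so x = 5.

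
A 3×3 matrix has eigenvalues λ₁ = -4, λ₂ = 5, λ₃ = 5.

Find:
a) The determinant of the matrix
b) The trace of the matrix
det = -100, trace = 6

Two standard eigenvalue identities:
- det(A) equals the product of the eigenvalues (counted with multiplicity).
- trace(A) equals the sum of the eigenvalues.
det(A) = (-4)*(5)*(5) = -100.
trace(A) = -4 + 5 + 5 = 6.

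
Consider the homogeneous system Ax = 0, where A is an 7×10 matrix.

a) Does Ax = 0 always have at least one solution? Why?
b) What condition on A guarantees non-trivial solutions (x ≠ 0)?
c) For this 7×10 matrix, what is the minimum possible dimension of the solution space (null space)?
a) Yes, x = 0 is always a solution. b) When A has linearly dependent columns (rank < n). c) Minimum nullity = 3.

a) x = 0 satisfies A·0 = 0, so the zero vector is always a solution.
b) Non-trivial solutions exist iff the columns of A are linearly dependent, equivalently rank(A) < n (the number of columns).
c) By rank-nullity, rank(A) + nullity(A) = n = 10. Since A has only 7 rows, rank(A) ≤ 7, so nullity(A) ≥ 10 - 7 = 3.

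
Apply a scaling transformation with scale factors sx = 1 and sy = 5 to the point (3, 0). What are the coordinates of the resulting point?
(3, 0)

Scaling matrix:
[[1, 0], [0, 5]]
Result: (3 × 1, 0 × 5) = (3, 0)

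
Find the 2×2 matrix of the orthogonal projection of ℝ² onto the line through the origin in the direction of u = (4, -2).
[[4/5, -2/5], [-2/5, 1/5]]

The orthogonal projection onto the line spanned by a nonzero vector u = (a, b) has matrix P = (u uᵀ) / (uᵀ u) = (1/(a² + b²)) · [[a², ab], [ab, b²]].
Here u = (4, -2), so a² + b² = 16 + 4 = 20.
P = (1/20) · [[16, -8], [-8, 4]] = [[4/5, -2/5], [-2/5, 1/5]].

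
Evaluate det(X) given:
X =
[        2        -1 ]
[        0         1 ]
det(X) = 2

For a 2×2 matrix [[a, b], [c, d]], det = a*d - b*c.
det(X) = (2)*(1) - (-1)*(0) = 2 - 0 = 2.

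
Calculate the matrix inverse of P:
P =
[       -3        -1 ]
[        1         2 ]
det(P) = -5
P⁻¹ =
[     -2/5      -1/5 ]
[      1/5       3/5 ]

For a 2×2 matrix P = [[a, b], [c, d]] with det(P) ≠ 0, P⁻¹ = (1/det(P)) * [[d, -b], [-c, a]].
det(P) = (-3)*(2) - (-1)*(1) = -6 + 1 = -5.
P⁻¹ = (1/-5) * [[2, 1], [-1, -3]].
Dividing each entry by -5 and reducing:
P⁻¹ =
[     -2/5      -1/5 ]
[      1/5       3/5 ]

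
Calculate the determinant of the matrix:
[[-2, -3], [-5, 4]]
-23

For a 2×2 matrix [[a, b], [c, d]], det = ad - bc
det = (-2)(4) - (-3)(-5) = -8 - 15 = -23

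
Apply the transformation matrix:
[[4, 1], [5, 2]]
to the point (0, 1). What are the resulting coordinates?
(1, 2)

Matrix multiplication:
[[4, 1], [5, 2]] × [0, 1]ᵀ
= [4×0 + 1×1, 5×0 + 2×1]ᵀ
= [1.0000, 2.0000]ᵀ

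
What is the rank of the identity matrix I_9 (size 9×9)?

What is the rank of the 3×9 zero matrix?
rank(I_9) = 9, rank(0) = 0

The identity I_9 has 9 columns that are the standard basis vectors e_1, …, e_9. These are linearly independent, so all 9 columns are pivots and rank(I_9) = 9.
The 3×9 zero matrix has every entry zero, so every row is the zero row and there are no pivots; rank(0) = 0.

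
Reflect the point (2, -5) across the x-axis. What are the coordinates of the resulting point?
(2, 5)

Reflection across x-axis: (2, -5) → (2, 5)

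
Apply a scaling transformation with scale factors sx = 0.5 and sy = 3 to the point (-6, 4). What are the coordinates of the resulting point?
(-3.0, 12)

Scaling matrix:
[[0.50, 0], [0, 3]]
Result: (-6 × 0.5, 4 × 3) = (-3.0, 12)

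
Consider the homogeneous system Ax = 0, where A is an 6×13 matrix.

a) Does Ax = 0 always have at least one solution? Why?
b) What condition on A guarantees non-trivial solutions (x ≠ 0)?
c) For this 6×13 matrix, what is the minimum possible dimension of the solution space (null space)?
a) Yes, x = 0 is always a solution. b) When A has linearly dependent columns (rank < n). c) Minimum nullity = 7.

a) x = 0 satisfies A·0 = 0, so the zero vector is always a solution.
b) Non-trivial solutions exist iff the columns of A are linearly dependent, equivalently rank(A) < n (the number of columns).
c) By rank-nullity, rank(A) + nullity(A) = n = 13. Since A has only 6 rows, rank(A) ≤ 6, so nullity(A) ≥ 13 - 6 = 7.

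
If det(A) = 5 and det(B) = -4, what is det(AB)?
-20

Use the multiplicative property of determinants: det(AB) = det(A)*det(B).
det(AB) = (5)*(-4) = -20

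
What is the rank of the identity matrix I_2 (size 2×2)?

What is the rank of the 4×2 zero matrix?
rank(I_2) = 2, rank(0) = 0

The identity I_2 has 2 columns that are the standard basis vectors e_1, …, e_2. These are linearly independent, so all 2 columns are pivots and rank(I_2) = 2.
The 4×2 zero matrix has every entry zero, so every row is the zero row and there are no pivots; rank(0) = 0.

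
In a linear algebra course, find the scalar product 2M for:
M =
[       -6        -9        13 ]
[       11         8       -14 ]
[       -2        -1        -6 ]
2M =
[      -12       -18        26 ]
[       22        16       -28 ]
[       -4        -2       -12 ]

Scalar multiplication is elementwise: (2M)[i][j] = 2 * M[i][j].
  (2M)[0][0] = 2 * (-6) = -12
  (2M)[0][1] = 2 * (-9) = -18
  (2M)[0][2] = 2 * (13) = 26
  (2M)[1][0] = 2 * (11) = 22
  (2M)[1][1] = 2 * (8) = 16
  (2M)[1][2] = 2 * (-14) = -28
  (2M)[2][0] = 2 * (-2) = -4
  (2M)[2][1] = 2 * (-1) = -2
  (2M)[2][2] = 2 * (-6) = -12
2M =
[      -12       -18        26 ]
[       22        16       -28 ]
[       -4        -2       -12 ]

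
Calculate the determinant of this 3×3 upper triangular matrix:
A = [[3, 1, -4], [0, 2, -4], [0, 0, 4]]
24

The determinant of a triangular matrix is the product of its diagonal entries (the off-diagonal entries above the diagonal do not affect it).
det(A) = (3) * (2) * (4) = 24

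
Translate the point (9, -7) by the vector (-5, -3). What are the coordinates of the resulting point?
(4, -10)

Translation by (-5, -3):
x' = 9 + -5 = 4
y' = -7 + -3 = -10
Homogeneous matrix: [[1, 0, -5], [0, 1, -3], [0, 0, 1]]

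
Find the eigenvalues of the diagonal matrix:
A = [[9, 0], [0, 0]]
λ₁ = 9, λ₂ = 0

The characteristic polynomial of A is det(A - λI) = (9 - λ)(0 - λ) = 0.
The roots are λ = 9 and λ = 0, so the eigenvalues are the diagonal entries.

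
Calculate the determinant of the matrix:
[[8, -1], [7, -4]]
-25

For a 2×2 matrix [[a, b], [c, d]], det = ad - bc
det = (8)(-4) - (-1)(7) = -32 - -7 = -25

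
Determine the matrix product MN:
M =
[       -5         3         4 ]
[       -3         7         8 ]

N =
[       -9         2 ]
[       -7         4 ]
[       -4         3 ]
MN =
[        8        14 ]
[      -54        46 ]

Matrix multiplication: (MN)[i][j] = sum over k of M[i][k] * N[k][j].
  (MN)[0][0] = (-5)*(-9) + (3)*(-7) + (4)*(-4) = 8
  (MN)[0][1] = (-5)*(2) + (3)*(4) + (4)*(3) = 14
  (MN)[1][0] = (-3)*(-9) + (7)*(-7) + (8)*(-4) = -54
  (MN)[1][1] = (-3)*(2) + (7)*(4) + (8)*(3) = 46
MN =
[        8        14 ]
[      -54        46 ]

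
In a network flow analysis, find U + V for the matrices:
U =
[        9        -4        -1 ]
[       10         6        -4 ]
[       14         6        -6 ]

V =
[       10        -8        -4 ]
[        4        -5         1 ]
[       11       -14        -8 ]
U + V =
[       19       -12        -5 ]
[       14         1        -3 ]
[       25        -8       -14 ]

Matrix addition is elementwise: (U+V)[i][j] = U[i][j] + V[i][j].
  (U+V)[0][0] = (9) + (10) = 19
  (U+V)[0][1] = (-4) + (-8) = -12
  (U+V)[0][2] = (-1) + (-4) = -5
  (U+V)[1][0] = (10) + (4) = 14
  (U+V)[1][1] = (6) + (-5) = 1
  (U+V)[1][2] = (-4) + (1) = -3
  (U+V)[2][0] = (14) + (11) = 25
  (U+V)[2][1] = (6) + (-14) = -8
  (U+V)[2][2] = (-6) + (-8) = -14
U + V =
[       19       -12        -5 ]
[       14         1        -3 ]
[       25        -8       -14 ]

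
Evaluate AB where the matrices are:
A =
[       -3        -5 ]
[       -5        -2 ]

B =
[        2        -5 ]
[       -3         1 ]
AB =
[        9        10 ]
[       -4        23 ]

Matrix multiplication: (AB)[i][j] = sum over k of A[i][k] * B[k][j].
  (AB)[0][0] = (-3)*(2) + (-5)*(-3) = 9
  (AB)[0][1] = (-3)*(-5) + (-5)*(1) = 10
  (AB)[1][0] = (-5)*(2) + (-2)*(-3) = -4
  (AB)[1][1] = (-5)*(-5) + (-2)*(1) = 23
AB =
[        9        10 ]
[       -4        23 ]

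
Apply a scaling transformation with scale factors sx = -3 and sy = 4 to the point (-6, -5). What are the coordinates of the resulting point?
(18, -20)

Scaling matrix:
[[-3, 0], [0, 4]]
Result: (-6 × -3, -5 × 4) = (18, -20)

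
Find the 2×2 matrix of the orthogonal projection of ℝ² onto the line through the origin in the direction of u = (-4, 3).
[[16/25, -12/25], [-12/25, 9/25]]

The orthogonal projection onto the line spanned by a nonzero vector u = (a, b) has matrix P = (u uᵀ) / (uᵀ u) = (1/(a² + b²)) · [[a², ab], [ab, b²]].
Here u = (-4, 3), so a² + b² = 16 + 9 = 25.
P = (1/25) · [[16, -12], [-12, 9]] = [[16/25, -12/25], [-12/25, 9/25]].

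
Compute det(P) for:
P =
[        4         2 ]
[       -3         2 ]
det(P) = 14

For a 2×2 matrix [[a, b], [c, d]], det = a*d - b*c.
det(P) = (4)*(2) - (2)*(-3) = 8 + 6 = 14.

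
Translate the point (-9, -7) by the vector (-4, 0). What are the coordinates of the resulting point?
(-13, -7)

Translation by (-4, 0):
x' = -9 + -4 = -13
y' = -7 + 0 = -7
Homogeneous matrix: [[1, 0, -4], [0, 1, 0], [0, 0, 1]]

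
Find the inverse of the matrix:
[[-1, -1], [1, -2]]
[[-2/3, 1/3], [-1/3, -1/3]]

For [[a,b],[c,d]], inverse = (1/det)·[[d,-b],[-c,a]]
det = -1·-2 - -1·1 = 3
Inverse = (1/3)·[[-2, 1], [-1, -1]]
        = [[-2/3, 1/3], [-1/3, -1/3]]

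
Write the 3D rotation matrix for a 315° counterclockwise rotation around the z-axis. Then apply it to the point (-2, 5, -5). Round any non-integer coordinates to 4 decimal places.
R = [[√2/2, √2/2, 0], [-√2/2, √2/2, 0], [0, 0, 1]]; R·(-2, 5, -5) = (2.1213, 4.9497, -5.0000)

Rotation matrix for 315° around z-axis:
cos(315°) = √2/2, sin(315°) = -√2/2
R = [[√2/2, √2/2, 0], [-√2/2, √2/2, 0], [0, 0, 1]]
Apply to (-2, 5, -5): R·[-2, 5, -5]ᵀ = (2.1213, 4.9497, -5.0000)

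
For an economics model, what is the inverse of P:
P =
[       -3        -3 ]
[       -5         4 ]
det(P) = -27
P⁻¹ =
[    -4/27      -1/9 ]
[    -5/27       1/9 ]

For a 2×2 matrix P = [[a, b], [c, d]] with det(P) ≠ 0, P⁻¹ = (1/det(P)) * [[d, -b], [-c, a]].
det(P) = (-3)*(4) - (-3)*(-5) = -12 - 15 = -27.
P⁻¹ = (1/-27) * [[4, 3], [5, -3]].
Dividing each entry by -27 and reducing:
P⁻¹ =
[    -4/27      -1/9 ]
[    -5/27       1/9 ]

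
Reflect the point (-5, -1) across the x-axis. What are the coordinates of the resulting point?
(-5, 1)

Reflection across x-axis: (-5, -1) → (-5, 1)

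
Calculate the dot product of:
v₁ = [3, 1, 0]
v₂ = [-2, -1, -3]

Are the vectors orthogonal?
-7, No

The dot product is the sum of products of corresponding components.
v₁·v₂ = (3)*(-2) + (1)*(-1) + (0)*(-3) = -6 - 1 + 0 = -7.
Two vectors are orthogonal iff their dot product is 0; here the dot product is -7, so the vectors are not orthogonal.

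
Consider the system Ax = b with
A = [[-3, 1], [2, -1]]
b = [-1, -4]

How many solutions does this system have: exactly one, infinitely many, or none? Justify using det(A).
Exactly one solution

Compute det(A) = (-3)*(-1) - (1)*(2) = 1.
Because det(A) ≠ 0, A is invertible and Ax = b has a unique solution for every b (here x = A⁻¹ b).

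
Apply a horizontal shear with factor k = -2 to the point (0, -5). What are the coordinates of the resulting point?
(10, -5)

Shear matrix for horizontal shear with factor k = -2:
[[1, -2], [0, 1]]
Result: (0, -5) → (10, -5)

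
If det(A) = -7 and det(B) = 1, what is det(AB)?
-7

Use the multiplicative property of determinants: det(AB) = det(A)*det(B).
det(AB) = (-7)*(1) = -7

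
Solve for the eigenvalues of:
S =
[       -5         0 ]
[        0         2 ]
λ = -5, 2

Solve det(S - λI) = 0. For a 2×2 matrix the characteristic equation is λ² - (trace)λ + det = 0.
trace(S) = a + d = -5 + 2 = -3.
det(S) = a*d - b*c = (-5)*(2) - (0)*(0) = -10 - 0 = -10.
Characteristic equation: λ² - (-3)λ + (-10) = 0.
Discriminant = (-3)² - 4*(-10) = 9 + 40 = 49.
λ = (-3 ± √49) / 2 = (-3 ± 7) / 2 = -5, 2.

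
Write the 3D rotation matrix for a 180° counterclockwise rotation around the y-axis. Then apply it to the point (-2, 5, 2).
R = [[-1, 0, 0], [0, 1, 0], [0, 0, -1]]; R·(-2, 5, 2) = (2, 5, -2)

Rotation matrix for 180° around y-axis:
cos(180°) = -1, sin(180°) = 0
R = [[-1, 0, 0], [0, 1, 0], [0, 0, -1]]
Apply to (-2, 5, 2): R·[-2, 5, 2]ᵀ = (2, 5, -2)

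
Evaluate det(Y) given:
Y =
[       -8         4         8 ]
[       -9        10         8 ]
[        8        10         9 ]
det(Y) = -860

Expand along row 0 (cofactor expansion): det(Y) = a*(e*i - f*h) - b*(d*i - f*g) + c*(d*h - e*g), where the 3×3 is [[a, b, c], [d, e, f], [g, h, i]].
Minor M_00 = (10)*(9) - (8)*(10) = 90 - 80 = 10.
Minor M_01 = (-9)*(9) - (8)*(8) = -81 - 64 = -145.
Minor M_02 = (-9)*(10) - (10)*(8) = -90 - 80 = -170.
det(Y) = (-8)*(10) - (4)*(-145) + (8)*(-170) = -80 + 580 - 1360 = -860.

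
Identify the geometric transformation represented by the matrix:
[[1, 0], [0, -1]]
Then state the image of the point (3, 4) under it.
reflection across the x-axis; image of (3, 4) is (3, -4)

This is a symmetric orthogonal matrix with determinant -1, which characterizes a reflection in ℝ².
The matrix [[1, 0], [0, -1]] represents: reflection across the x-axis.
Applying it to (3, 4): [1·3 + 0·4, 0·3 + -1·4] = (3, -4).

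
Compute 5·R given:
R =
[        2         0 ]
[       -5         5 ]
5R =
[       10         0 ]
[      -25        25 ]

Scalar multiplication is elementwise: (5R)[i][j] = 5 * R[i][j].
  (5R)[0][0] = 5 * (2) = 10
  (5R)[0][1] = 5 * (0) = 0
  (5R)[1][0] = 5 * (-5) = -25
  (5R)[1][1] = 5 * (5) = 25
5R =
[       10         0 ]
[      -25        25 ]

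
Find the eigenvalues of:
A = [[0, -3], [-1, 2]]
λ = -1, 3

Solve det(A - λI) = 0. For a 2×2 matrix this is λ² - (trace)λ + det = 0.
trace(A) = 0 + 2 = 2.
det(A) = (0)*(2) - (-3)*(-1) = 0 - 3 = -3.
Characteristic equation: λ² - (2)λ + (-3) = 0.
Discriminant: (2)² - 4*(-3) = 4 + 12 = 16.
Roots: λ = (2 ± √16) / 2 = -1, 3.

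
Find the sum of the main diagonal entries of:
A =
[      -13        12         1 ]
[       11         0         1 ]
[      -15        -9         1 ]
tr(A) = -13 + 0 + 1 = -12

The trace of a square matrix is the sum of its diagonal entries.
Diagonal entries of A: A[0][0] = -13, A[1][1] = 0, A[2][2] = 1.
tr(A) = -13 + 0 + 1 = -12.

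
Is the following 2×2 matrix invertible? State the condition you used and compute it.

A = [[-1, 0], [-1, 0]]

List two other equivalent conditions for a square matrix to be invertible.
No, not invertible; det(A) = 0 (two rows are equal, so the rows are linearly dependent). Equivalent conditions (failing for this A): rank(A) < 2; Ax = 0 has non-trivial solutions; 0 is an eigenvalue; the columns are linearly dependent.

To check invertibility, compute det(A).
In this matrix, row 0 and the last row are identical, so one row is a scalar multiple of another and the rows are linearly dependent.
A matrix with linearly dependent rows has det = 0 and is not invertible.
Equivalent failed conditions:
- rank(A) < 2.
- Ax = 0 has non-trivial solutions.
- 0 is an eigenvalue.
- The columns are linearly dependent.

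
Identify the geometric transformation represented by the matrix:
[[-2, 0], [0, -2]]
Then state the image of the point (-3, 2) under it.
uniform scaling by factor -2; image of (-3, 2) is (6, -4)

This is a diagonal matrix with equal entries -2, so it scales both axes by the same factor -2.
The matrix [[-2, 0], [0, -2]] represents: uniform scaling by factor -2.
Applying it to (-3, 2): [-2·-3 + 0·2, 0·-3 + -2·2] = (6, -4).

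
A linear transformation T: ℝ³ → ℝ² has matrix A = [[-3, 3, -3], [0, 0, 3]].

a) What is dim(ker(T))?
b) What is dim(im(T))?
dim(ker) = 1, dim(im) = 2

The two rows are not scalar multiples of one another (no single k satisfies row 2 = k × row 1), so they are linearly independent.
Thus rank(A) = 2.
dim(im(T)) = rank(A) = 2.
By the rank-nullity theorem applied to T: ℝ³ → ℝ², rank(A) + nullity(A) = 3 (the domain dimension), so dim(ker(T)) = 3 - 2 = 1.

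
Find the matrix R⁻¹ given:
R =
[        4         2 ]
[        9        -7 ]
det(R) = -46
R⁻¹ =
[     7/46      1/23 ]
[     9/46     -2/23 ]

For a 2×2 matrix R = [[a, b], [c, d]] with det(R) ≠ 0, R⁻¹ = (1/det(R)) * [[d, -b], [-c, a]].
det(R) = (4)*(-7) - (2)*(9) = -28 - 18 = -46.
R⁻¹ = (1/-46) * [[-7, -2], [-9, 4]].
Dividing each entry by -46 and reducing:
R⁻¹ =
[     7/46      1/23 ]
[     9/46     -2/23 ]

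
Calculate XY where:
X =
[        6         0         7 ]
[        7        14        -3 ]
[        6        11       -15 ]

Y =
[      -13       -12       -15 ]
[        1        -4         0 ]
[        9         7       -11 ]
XY =
[      -15       -23      -167 ]
[     -104      -161       -72 ]
[     -202      -221        75 ]

Matrix multiplication: (XY)[i][j] = sum over k of X[i][k] * Y[k][j].
  (XY)[0][0] = (6)*(-13) + (0)*(1) + (7)*(9) = -15
  (XY)[0][1] = (6)*(-12) + (0)*(-4) + (7)*(7) = -23
  (XY)[0][2] = (6)*(-15) + (0)*(0) + (7)*(-11) = -167
  (XY)[1][0] = (7)*(-13) + (14)*(1) + (-3)*(9) = -104
  (XY)[1][1] = (7)*(-12) + (14)*(-4) + (-3)*(7) = -161
  (XY)[1][2] = (7)*(-15) + (14)*(0) + (-3)*(-11) = -72
  (XY)[2][0] = (6)*(-13) + (11)*(1) + (-15)*(9) = -202
  (XY)[2][1] = (6)*(-12) + (11)*(-4) + (-15)*(7) = -221
  (XY)[2][2] = (6)*(-15) + (11)*(0) + (-15)*(-11) = 75
XY =
[      -15       -23      -167 ]
[     -104      -161       -72 ]
[     -202      -221        75 ]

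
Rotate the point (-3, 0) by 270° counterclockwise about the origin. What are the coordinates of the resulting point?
(0, 3)

Rotation matrix R(θ) = [[cos θ, -sin θ], [sin θ, cos θ]]; for θ = 270°:
R = [[0, 1], [-1, 0]]
Result: R × [-3, 0]ᵀ = [0·-3 + (1)·0, -1·-3 + (0)·0]ᵀ = (0, 3)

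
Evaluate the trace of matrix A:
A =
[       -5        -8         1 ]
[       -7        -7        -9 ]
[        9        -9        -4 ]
tr(A) = -5 - 7 - 4 = -16

The trace of a square matrix is the sum of its diagonal entries.
Diagonal entries of A: A[0][0] = -5, A[1][1] = -7, A[2][2] = -4.
tr(A) = -5 - 7 - 4 = -16.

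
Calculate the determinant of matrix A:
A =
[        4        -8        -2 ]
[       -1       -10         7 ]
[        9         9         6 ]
det(A) = -1206

Expand along row 0 (cofactor expansion): det(A) = a*(e*i - f*h) - b*(d*i - f*g) + c*(d*h - e*g), where the 3×3 is [[a, b, c], [d, e, f], [g, h, i]].
Minor M_00 = (-10)*(6) - (7)*(9) = -60 - 63 = -123.
Minor M_01 = (-1)*(6) - (7)*(9) = -6 - 63 = -69.
Minor M_02 = (-1)*(9) - (-10)*(9) = -9 + 90 = 81.
det(A) = (4)*(-123) - (-8)*(-69) + (-2)*(81) = -492 - 552 - 162 = -1206.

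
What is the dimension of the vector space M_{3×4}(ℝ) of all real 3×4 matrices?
Dimension = 12

A real 3×4 matrix is determined by its 3·4 = 12 independent entries.
A standard basis is {E_ij : 1 ≤ i ≤ 3, 1 ≤ j ≤ 4}, where E_ij has a 1 in position (i, j) and 0 elsewhere — there are 12 such matrices, and they are linearly independent and span M_{3×4}(ℝ).
Therefore dim(M_{3×4}(ℝ)) = 12.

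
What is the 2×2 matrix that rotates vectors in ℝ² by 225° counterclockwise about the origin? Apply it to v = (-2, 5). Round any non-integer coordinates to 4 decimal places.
R = [[-√2/2, √2/2], [-√2/2, -√2/2]]; R·v = (4.9497, -2.1213)

A counterclockwise rotation by angle θ in ℝ² has matrix R(θ) = [[cos θ, -sin θ], [sin θ, cos θ]].
For θ = 225°: cos θ = -√2/2, sin θ = -√2/2.
R(225°) = [[-√2/2, √2/2], [-√2/2, -√2/2]].
R·v = [-√2/2·-2 + (√2/2)·5, -√2/2·-2 + -√2/2·5] = (4.9497, -2.1213).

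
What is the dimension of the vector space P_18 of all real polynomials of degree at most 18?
Dimension = 19

A polynomial of degree at most 18 can be written as a₀ + a₁x + a₂x² + … + a_18x^18, with 19 free coefficients a₀, …, a_18.
The set {1, x, x², …, x^18} is a basis: it spans P_18 (every such polynomial is a linear combination of these) and is linearly independent (a polynomial is zero iff all its coefficients are zero).
Therefore dim(P_18) = 18 + 1 = 19.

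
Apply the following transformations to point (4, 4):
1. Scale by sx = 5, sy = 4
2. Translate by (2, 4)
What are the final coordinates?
(22, 20)

Step 1: Scale (4, 4) by (sx, sy) = (5, 4) → (20, 16)
Step 2: Translate by (2, 4) → (22, 20)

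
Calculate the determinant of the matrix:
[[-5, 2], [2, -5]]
21

For a 2×2 matrix [[a, b], [c, d]], det = ad - bc
det = (-5)(-5) - (2)(2) = 25 - 4 = 21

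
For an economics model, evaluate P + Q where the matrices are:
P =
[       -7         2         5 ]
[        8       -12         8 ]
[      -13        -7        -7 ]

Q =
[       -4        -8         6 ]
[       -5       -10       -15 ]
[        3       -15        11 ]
P + Q =
[      -11        -6        11 ]
[        3       -22        -7 ]
[      -10       -22         4 ]

Matrix addition is elementwise: (P+Q)[i][j] = P[i][j] + Q[i][j].
  (P+Q)[0][0] = (-7) + (-4) = -11
  (P+Q)[0][1] = (2) + (-8) = -6
  (P+Q)[0][2] = (5) + (6) = 11
  (P+Q)[1][0] = (8) + (-5) = 3
  (P+Q)[1][1] = (-12) + (-10) = -22
  (P+Q)[1][2] = (8) + (-15) = -7
  (P+Q)[2][0] = (-13) + (3) = -10
  (P+Q)[2][1] = (-7) + (-15) = -22
  (P+Q)[2][2] = (-7) + (11) = 4
P + Q =
[      -11        -6        11 ]
[        3       -22        -7 ]
[      -10       -22         4 ]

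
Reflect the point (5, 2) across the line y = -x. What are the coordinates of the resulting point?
(-2, -5)

Reflection across line y = -x: (5, 2) → (-2, -5)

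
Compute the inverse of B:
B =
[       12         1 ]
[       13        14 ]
det(B) = 155
B⁻¹ =
[   14/155    -1/155 ]
[  -13/155    12/155 ]

For a 2×2 matrix B = [[a, b], [c, d]] with det(B) ≠ 0, B⁻¹ = (1/det(B)) * [[d, -b], [-c, a]].
det(B) = (12)*(14) - (1)*(13) = 168 - 13 = 155.
B⁻¹ = (1/155) * [[14, -1], [-13, 12]].
Dividing each entry by 155 and reducing:
B⁻¹ =
[   14/155    -1/155 ]
[  -13/155    12/155 ]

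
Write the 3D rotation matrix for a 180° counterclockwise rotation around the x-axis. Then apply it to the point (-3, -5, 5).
R = [[1, 0, 0], [0, -1, 0], [0, 0, -1]]; R·(-3, -5, 5) = (-3, 5, -5)

Rotation matrix for 180° around x-axis:
cos(180°) = -1, sin(180°) = 0
R = [[1, 0, 0], [0, -1, 0], [0, 0, -1]]
Apply to (-3, -5, 5): R·[-3, -5, 5]ᵀ = (-3, 5, -5)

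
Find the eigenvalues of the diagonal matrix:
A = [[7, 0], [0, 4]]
λ₁ = 7, λ₂ = 4

The characteristic polynomial of A is det(A - λI) = (7 - λ)(4 - λ) = 0.
The roots are λ = 7 and λ = 4, so the eigenvalues are the diagonal entries.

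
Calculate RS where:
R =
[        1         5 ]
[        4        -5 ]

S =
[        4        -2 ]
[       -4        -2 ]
RS =
[      -16       -12 ]
[       36         2 ]

Matrix multiplication: (RS)[i][j] = sum over k of R[i][k] * S[k][j].
  (RS)[0][0] = (1)*(4) + (5)*(-4) = -16
  (RS)[0][1] = (1)*(-2) + (5)*(-2) = -12
  (RS)[1][0] = (4)*(4) + (-5)*(-4) = 36
  (RS)[1][1] = (4)*(-2) + (-5)*(-2) = 2
RS =
[      -16       -12 ]
[       36         2 ]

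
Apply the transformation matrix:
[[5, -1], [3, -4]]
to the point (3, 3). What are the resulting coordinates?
(12, -3)

Matrix multiplication:
[[5, -1], [3, -4]] × [3, 3]ᵀ
= [5×3 + -1×3, 3×3 + -4×3]ᵀ
= [12.0000, -3.0000]ᵀ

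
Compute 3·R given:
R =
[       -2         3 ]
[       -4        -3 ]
3R =
[       -6         9 ]
[      -12        -9 ]

Scalar multiplication is elementwise: (3R)[i][j] = 3 * R[i][j].
  (3R)[0][0] = 3 * (-2) = -6
  (3R)[0][1] = 3 * (3) = 9
  (3R)[1][0] = 3 * (-4) = -12
  (3R)[1][1] = 3 * (-3) = -9
3R =
[       -6         9 ]
[      -12        -9 ]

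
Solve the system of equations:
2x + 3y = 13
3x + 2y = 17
x = 5, y = 1

Use elimination (row reduction):
Equation 1: 2x + 3y = 13.
Equation 2: 3x + 2y = 17.
Multiply Eq1 by 3 and Eq2 by 2: 6x + 9y = 39;  6x + 4y = 34.
Subtract: (-5)y = -5, so y = 1.
Back-substitute into Eq1: 2x + 3*(1) = 13, so x = 5.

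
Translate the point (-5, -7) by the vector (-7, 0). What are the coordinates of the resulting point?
(-12, -7)

Translation by (-7, 0):
x' = -5 + -7 = -12
y' = -7 + 0 = -7
Homogeneous matrix: [[1, 0, -7], [0, 1, 0], [0, 0, 1]]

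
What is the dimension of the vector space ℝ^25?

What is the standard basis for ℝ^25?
Dimension = 25; standard basis = {e_1, e_2, e_3, …, e_25}

ℝ^25 is the space of 25-tuples of real numbers; its dimension is 25.
The standard basis consists of 25 vectors: e_1, e_2, e_3, …, e_25, where e_i is the vector with 1 in position i and 0 elsewhere.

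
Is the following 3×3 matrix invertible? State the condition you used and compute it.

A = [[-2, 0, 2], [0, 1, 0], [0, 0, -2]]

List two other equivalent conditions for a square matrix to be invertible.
Yes, invertible; det(A) = 4 ≠ 0. Equivalent conditions: rank(A) = 3; Ax = 0 has only the trivial solution; 0 is not an eigenvalue; the columns of A are linearly independent.

To check invertibility, compute det(A).
The given matrix is triangular, so det(A) equals the product of its diagonal entries = 4 ≠ 0.
Since det(A) ≠ 0, A is invertible.
Equivalent conditions for a square matrix A to be invertible:
- rank(A) = 3 (full rank).
- The homogeneous system Ax = 0 has only the trivial solution x = 0.
- 0 is not an eigenvalue of A.
- The columns (equivalently rows) of A are linearly independent.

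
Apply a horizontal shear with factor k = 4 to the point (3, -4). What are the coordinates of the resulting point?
(-13, -4)

Shear matrix for horizontal shear with factor k = 4:
[[1, 4], [0, 1]]
Result: (3, -4) → (-13, -4)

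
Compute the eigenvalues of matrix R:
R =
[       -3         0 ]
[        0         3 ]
λ = -3, 3

Solve det(R - λI) = 0. For a 2×2 matrix the characteristic equation is λ² - (trace)λ + det = 0.
trace(R) = a + d = -3 + 3 = 0.
det(R) = a*d - b*c = (-3)*(3) - (0)*(0) = -9 - 0 = -9.
Characteristic equation: λ² - (0)λ + (-9) = 0.
Discriminant = (0)² - 4*(-9) = 0 + 36 = 36.
λ = (0 ± √36) / 2 = (0 ± 6) / 2 = -3, 3.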